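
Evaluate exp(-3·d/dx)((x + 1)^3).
x^{3} - 6 x^{2} + 12 x - 8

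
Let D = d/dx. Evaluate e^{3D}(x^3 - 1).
x^{3} + 9 x^{2} + 27 x + 26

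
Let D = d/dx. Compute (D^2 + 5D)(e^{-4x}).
- 4 e^{- 4 x}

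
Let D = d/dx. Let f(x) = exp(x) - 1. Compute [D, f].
e^{x}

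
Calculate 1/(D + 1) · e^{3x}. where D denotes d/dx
\frac{e^{3 x}}{4}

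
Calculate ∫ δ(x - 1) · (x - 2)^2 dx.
1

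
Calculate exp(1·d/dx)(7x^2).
7 x^{2} + 14 x + 7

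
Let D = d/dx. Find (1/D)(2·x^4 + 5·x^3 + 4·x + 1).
\frac{2 x^{5}}{5} + \frac{5 x^{4}}{4} + 2 x^{2} + x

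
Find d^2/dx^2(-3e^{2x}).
- 12 e^{2 x}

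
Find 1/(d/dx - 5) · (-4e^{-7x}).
\frac{e^{- 7 x}}{3}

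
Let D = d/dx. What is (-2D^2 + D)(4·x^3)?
12 x \left(x - 4\right)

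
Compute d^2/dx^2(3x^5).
60 x^{3}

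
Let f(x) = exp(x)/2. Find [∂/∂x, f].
\frac{e^{x}}{2}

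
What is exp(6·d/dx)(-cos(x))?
- \cos{\left(x + 6 \right)}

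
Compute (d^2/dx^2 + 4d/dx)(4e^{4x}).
128 e^{4 x}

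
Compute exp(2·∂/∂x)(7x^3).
7 x^{3} + 42 x^{2} + 84 x + 56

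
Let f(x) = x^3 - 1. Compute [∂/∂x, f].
3 x^{2}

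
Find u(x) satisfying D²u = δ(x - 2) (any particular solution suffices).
\frac{|x - 2|}{2}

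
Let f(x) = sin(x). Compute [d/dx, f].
\cos{\left(x \right)}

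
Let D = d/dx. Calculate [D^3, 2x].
6D^{2}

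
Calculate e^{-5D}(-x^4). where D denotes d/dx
- x^{4} + 20 x^{3} - 150 x^{2} + 500 x - 625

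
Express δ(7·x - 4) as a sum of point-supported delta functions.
\frac{\delta(x - 4/7)}{7}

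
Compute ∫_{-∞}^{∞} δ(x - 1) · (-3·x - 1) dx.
-4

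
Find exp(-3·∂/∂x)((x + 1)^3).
x^{3} - 6 x^{2} + 12 x - 8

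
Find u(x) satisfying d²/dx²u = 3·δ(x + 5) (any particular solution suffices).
\frac{3|x + 5|}{2}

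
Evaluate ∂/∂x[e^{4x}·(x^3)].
x^{2} \left(4 x + 3\right) e^{4 x}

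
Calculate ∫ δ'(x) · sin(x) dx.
-1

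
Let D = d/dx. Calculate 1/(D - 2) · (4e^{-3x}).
- \frac{4 e^{- 3 x}}{5}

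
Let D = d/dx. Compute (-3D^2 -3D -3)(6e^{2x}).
- 126 e^{2 x}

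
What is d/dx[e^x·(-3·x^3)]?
3 x^{2} \left(- x - 3\right) e^{x}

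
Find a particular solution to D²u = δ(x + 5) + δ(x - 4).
\frac{|x + 5|}{2} + \frac{|x - 4|}{2}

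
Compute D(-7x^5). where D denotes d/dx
- 35 x^{4}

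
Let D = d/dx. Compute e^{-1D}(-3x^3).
- 3 x^{3} + 9 x^{2} - 9 x + 3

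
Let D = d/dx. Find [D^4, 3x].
12D^{3}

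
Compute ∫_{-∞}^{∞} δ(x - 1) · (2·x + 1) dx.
3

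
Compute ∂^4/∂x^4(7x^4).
168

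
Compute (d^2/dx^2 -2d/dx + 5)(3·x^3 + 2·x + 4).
15 x^{3} - 18 x^{2} + 28 x + 16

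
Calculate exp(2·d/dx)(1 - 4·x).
- 4 x - 7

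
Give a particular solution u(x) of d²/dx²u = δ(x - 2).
\frac{|x - 2|}{2}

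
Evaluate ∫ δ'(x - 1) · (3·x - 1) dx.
-3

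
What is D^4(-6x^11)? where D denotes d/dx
- 47520 x^{7}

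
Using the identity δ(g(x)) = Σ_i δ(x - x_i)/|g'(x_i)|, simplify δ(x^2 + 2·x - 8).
\frac{\delta(x + 4) + \delta(x - 2)}{6}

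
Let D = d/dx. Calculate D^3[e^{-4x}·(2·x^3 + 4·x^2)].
4 \left(- 32 x^{3} + 8 x^{2} + 60 x - 21\right) e^{- 4 x}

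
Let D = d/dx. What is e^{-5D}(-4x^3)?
- 4 x^{3} + 60 x^{2} - 300 x + 500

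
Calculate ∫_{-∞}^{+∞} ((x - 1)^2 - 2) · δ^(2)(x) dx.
2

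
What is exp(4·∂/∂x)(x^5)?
x^{5} + 20 x^{4} + 160 x^{3} + 640 x^{2} + 1280 x + 1024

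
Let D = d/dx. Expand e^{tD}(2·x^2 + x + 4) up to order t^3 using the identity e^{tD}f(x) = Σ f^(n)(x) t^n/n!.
2 t^{2} + t \left(4 x + 1\right) + 2 x^{2} + x + 4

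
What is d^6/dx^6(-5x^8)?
- 100800 x^{2}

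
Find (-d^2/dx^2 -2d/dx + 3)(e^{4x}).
- 21 e^{4 x}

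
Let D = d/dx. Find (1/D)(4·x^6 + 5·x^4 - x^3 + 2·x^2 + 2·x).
\frac{4 x^{7}}{7} + x^{5} - \frac{x^{4}}{4} + \frac{2 x^{3}}{3} + x^{2}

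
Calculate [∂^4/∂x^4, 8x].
32\frac{d^{3}}{dx^{3}}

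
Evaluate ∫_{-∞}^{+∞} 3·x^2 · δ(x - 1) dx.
3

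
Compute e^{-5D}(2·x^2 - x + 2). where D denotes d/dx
2 x^{2} - 21 x + 57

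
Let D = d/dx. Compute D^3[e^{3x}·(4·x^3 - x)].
\left(108 x^{3} + 324 x^{2} + 189 x - 3\right) e^{3 x}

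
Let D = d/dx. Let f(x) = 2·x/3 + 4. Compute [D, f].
\frac{2}{3}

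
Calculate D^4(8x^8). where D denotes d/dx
13440 x^{4}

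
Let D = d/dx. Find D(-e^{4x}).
- 4 e^{4 x}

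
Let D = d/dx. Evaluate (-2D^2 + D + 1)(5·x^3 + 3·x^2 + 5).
5 x^{3} + 18 x^{2} - 54 x - 7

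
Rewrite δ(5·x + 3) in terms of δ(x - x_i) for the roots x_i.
\frac{\delta(x + 3/5)}{5}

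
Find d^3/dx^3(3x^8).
1008 x^{5}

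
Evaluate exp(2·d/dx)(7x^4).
7 x^{4} + 56 x^{3} + 168 x^{2} + 224 x + 112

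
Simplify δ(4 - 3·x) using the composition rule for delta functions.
\frac{\delta(x - 4/3)}{3}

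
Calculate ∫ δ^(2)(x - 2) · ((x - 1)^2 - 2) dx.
2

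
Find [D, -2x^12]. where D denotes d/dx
- 24 x^{11}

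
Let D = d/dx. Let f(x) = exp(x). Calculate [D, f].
e^{x}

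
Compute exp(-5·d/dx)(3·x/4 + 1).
\frac{3 x}{4} - \frac{11}{4}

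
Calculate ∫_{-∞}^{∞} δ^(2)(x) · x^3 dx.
0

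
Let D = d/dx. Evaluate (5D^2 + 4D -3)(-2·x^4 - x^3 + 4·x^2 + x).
6 x^{4} - 29 x^{3} - 144 x^{2} - x + 44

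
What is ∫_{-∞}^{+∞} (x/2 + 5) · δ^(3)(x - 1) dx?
0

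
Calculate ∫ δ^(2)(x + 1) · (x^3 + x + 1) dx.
-6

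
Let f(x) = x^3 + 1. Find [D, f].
3 x^{2}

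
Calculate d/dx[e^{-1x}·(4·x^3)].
4 x^{2} \left(3 - x\right) e^{- x}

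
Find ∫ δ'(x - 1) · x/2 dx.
- \frac{1}{2}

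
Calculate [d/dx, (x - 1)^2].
2 x - 2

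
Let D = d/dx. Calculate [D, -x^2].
- 2 x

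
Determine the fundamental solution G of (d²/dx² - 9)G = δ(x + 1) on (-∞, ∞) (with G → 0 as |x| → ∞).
-\frac{e^{-3|x + 1|}}{6}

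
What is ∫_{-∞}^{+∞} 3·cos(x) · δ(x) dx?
3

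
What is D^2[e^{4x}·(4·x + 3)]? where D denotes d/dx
\left(64 x + 80\right) e^{4 x}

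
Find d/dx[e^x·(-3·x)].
3 \left(- x - 1\right) e^{x}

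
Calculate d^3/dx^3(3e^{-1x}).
- 3 e^{- x}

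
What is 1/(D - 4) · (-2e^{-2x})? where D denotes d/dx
\frac{e^{- 2 x}}{3}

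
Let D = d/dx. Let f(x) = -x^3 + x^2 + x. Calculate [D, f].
- 3 x^{2} + 2 x + 1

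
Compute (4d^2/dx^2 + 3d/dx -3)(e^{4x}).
73 e^{4 x}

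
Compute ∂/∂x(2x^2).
4 x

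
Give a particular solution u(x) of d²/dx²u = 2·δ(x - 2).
|x - 2|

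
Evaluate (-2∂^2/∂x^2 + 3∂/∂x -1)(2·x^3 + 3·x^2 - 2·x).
- 2 x^{3} + 15 x^{2} - 4 x - 18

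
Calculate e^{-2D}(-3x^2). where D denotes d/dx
- 3 x^{2} + 12 x - 12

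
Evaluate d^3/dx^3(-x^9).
- 504 x^{6}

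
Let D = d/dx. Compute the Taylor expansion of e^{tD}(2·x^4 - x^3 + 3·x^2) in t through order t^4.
2 t^{4} + t^{3} \left(8 x - 1\right) + 3 t^{2} \left(4 x^{2} - x + 1\right) + t x \left(8 x^{2} - 3 x + 6\right) + 2 x^{4} - x^{3} + 3 x^{2}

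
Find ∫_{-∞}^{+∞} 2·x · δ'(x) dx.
-2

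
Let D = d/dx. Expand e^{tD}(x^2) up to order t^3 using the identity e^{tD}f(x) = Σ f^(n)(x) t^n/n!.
t^{2} + 2 t x + x^{2}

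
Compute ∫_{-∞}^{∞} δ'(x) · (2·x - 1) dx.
-2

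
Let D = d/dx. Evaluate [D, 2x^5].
10 x^{4}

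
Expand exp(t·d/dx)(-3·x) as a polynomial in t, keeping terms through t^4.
- 3 t - 3 x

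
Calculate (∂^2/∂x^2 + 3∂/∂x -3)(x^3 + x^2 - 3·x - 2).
- 3 x^{3} + 6 x^{2} + 21 x - 1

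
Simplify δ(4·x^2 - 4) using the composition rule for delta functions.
\frac{\delta(x - 1) + \delta(x + 1)}{8}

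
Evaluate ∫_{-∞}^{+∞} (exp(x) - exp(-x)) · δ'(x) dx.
-2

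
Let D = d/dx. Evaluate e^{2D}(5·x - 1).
5 x + 9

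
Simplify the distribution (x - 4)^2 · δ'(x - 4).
0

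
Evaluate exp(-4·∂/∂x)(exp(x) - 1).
e^{x - 4} - 1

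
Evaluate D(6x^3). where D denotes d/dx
18 x^{2}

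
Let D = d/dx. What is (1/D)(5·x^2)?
\frac{5 x^{3}}{3}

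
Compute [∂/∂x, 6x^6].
36 x^{5}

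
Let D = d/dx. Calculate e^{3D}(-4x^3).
- 4 x^{3} - 36 x^{2} - 108 x - 108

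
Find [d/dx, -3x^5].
- 15 x^{4}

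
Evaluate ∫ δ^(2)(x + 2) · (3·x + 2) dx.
0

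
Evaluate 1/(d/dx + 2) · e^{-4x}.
- \frac{e^{- 4 x}}{2}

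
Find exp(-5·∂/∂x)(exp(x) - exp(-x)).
- e^{5 - x} + e^{x - 5}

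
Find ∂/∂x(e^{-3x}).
- 3 e^{- 3 x}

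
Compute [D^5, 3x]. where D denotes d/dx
15D^{4}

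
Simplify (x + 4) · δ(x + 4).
0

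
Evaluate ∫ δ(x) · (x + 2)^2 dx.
4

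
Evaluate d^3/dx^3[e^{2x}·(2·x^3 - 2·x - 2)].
\left(16 x^{3} + 72 x^{2} + 56 x - 28\right) e^{2 x}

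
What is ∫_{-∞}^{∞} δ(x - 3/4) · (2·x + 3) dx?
\frac{9}{2}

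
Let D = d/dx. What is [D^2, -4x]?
-8D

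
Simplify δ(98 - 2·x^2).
\frac{\delta(x - 7) + \delta(x + 7)}{28}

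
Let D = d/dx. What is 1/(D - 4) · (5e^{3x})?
- 5 e^{3 x}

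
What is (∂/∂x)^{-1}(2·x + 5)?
x^{2} + 5 x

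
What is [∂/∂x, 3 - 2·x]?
-2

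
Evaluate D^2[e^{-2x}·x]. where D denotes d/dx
4 \left(x - 1\right) e^{- 2 x}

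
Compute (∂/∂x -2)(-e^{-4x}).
6 e^{- 4 x}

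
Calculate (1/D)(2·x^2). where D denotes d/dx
\frac{2 x^{3}}{3}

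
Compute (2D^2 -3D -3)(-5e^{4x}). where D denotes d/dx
- 85 e^{4 x}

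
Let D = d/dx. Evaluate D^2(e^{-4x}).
16 e^{- 4 x}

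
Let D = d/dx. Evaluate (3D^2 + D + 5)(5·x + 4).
25 x + 25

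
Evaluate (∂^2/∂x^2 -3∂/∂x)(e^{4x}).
4 e^{4 x}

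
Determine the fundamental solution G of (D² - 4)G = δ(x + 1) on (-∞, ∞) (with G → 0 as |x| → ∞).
-\frac{e^{-2|x + 1|}}{4}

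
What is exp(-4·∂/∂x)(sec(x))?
\sec{\left(x - 4 \right)}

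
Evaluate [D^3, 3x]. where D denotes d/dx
9D^{2}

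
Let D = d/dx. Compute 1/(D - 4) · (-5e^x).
\frac{5 e^{x}}{3}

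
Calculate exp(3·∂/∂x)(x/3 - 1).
\frac{x}{3}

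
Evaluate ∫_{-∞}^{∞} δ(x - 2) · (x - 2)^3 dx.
0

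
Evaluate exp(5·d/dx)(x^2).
x^{2} + 10 x + 25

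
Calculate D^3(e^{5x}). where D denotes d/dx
125 e^{5 x}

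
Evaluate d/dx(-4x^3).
- 12 x^{2}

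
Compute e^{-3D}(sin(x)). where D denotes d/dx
\sin{\left(x - 3 \right)}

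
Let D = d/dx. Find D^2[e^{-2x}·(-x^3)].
2 x \left(- 2 x^{2} + 6 x - 3\right) e^{- 2 x}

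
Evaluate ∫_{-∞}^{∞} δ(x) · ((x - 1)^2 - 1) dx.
0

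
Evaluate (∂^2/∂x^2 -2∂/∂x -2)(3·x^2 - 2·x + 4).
- 6 x^{2} - 8 x + 2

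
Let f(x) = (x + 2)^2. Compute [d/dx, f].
2 x + 4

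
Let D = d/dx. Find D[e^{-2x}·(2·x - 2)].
2 \left(3 - 2 x\right) e^{- 2 x}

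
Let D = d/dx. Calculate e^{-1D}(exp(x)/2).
\frac{e^{x - 1}}{2}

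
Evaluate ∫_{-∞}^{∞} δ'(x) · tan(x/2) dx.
- \frac{1}{2}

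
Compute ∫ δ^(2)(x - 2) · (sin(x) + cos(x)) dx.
- \sin{\left(2 \right)} - \cos{\left(2 \right)}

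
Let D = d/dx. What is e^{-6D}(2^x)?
2^{x - 6}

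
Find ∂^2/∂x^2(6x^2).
12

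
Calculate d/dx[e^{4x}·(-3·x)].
\left(- 12 x - 3\right) e^{4 x}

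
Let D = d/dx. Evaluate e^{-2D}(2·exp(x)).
2 e^{x - 2}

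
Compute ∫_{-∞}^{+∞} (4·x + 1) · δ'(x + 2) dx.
-4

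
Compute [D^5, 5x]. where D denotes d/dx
25D^{4}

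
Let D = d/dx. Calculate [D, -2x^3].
- 6 x^{2}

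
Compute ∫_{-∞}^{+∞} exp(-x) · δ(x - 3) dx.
e^{-3}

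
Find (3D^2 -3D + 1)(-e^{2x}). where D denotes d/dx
- 7 e^{2 x}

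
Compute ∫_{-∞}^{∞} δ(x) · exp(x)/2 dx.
\frac{1}{2}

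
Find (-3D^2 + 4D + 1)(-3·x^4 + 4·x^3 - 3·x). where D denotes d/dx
- 3 x^{4} - 44 x^{3} + 156 x^{2} - 75 x - 12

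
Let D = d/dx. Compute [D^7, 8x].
56D^{6}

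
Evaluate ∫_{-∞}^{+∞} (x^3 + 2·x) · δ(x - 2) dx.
12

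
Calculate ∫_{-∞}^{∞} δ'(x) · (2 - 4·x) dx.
4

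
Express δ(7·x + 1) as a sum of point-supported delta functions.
\frac{\delta(x + 1/7)}{7}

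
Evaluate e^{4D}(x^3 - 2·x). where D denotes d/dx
x^{3} + 12 x^{2} + 46 x + 56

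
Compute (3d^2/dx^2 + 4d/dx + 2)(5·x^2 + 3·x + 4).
10 x^{2} + 46 x + 50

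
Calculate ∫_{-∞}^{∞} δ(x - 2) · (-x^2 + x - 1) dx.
-3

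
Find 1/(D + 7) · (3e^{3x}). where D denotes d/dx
\frac{3 e^{3 x}}{10}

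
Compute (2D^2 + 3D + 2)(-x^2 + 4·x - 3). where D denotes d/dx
- 2 x^{2} + 2 x + 2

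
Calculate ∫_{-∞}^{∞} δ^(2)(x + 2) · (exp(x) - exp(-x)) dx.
- 2 \sinh{\left(2 \right)}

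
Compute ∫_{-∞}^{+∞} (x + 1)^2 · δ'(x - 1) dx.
-4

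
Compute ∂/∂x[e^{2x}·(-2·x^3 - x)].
\left(- 4 x^{3} - 6 x^{2} - 2 x - 1\right) e^{2 x}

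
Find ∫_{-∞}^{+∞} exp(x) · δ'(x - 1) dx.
- e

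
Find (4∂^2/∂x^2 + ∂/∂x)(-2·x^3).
6 x \left(- x - 8\right)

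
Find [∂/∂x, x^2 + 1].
2 x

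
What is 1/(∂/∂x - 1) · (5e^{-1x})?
- \frac{5 e^{- x}}{2}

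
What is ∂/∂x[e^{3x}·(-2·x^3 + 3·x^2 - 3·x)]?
3 \left(- 2 x^{3} + x^{2} - x - 1\right) e^{3 x}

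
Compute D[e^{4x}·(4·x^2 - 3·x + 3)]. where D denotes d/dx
\left(16 x^{2} - 4 x + 9\right) e^{4 x}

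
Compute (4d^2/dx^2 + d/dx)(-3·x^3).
9 x \left(- x - 8\right)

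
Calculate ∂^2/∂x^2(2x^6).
60 x^{4}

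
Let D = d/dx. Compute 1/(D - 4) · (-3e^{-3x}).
\frac{3 e^{- 3 x}}{7}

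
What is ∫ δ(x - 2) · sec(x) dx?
\sec{\left(2 \right)}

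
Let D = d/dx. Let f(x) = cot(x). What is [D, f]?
- \frac{1}{\sin^{2}{\left(x \right)}}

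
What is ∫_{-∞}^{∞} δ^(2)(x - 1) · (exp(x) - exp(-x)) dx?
2 \sinh{\left(1 \right)}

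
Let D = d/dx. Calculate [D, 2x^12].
24 x^{11}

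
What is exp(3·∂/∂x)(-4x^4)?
- 4 x^{4} - 48 x^{3} - 216 x^{2} - 432 x - 324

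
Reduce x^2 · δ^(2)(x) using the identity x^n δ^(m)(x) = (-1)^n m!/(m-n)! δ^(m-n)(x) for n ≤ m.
2\delta(x)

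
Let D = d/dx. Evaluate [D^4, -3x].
-12D^{3}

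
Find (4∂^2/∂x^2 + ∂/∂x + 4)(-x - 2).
- 4 x - 9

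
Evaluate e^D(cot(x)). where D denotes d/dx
\cot{\left(x + 1 \right)}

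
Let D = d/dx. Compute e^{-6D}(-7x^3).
- 7 x^{3} + 126 x^{2} - 756 x + 1512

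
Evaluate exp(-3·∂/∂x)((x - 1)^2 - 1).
x^{2} - 8 x + 15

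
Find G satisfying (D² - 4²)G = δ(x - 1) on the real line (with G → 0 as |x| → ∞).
-\frac{e^{-4|x - 1|}}{8}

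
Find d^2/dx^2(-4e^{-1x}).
- 4 e^{- x}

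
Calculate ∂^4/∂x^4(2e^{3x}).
162 e^{3 x}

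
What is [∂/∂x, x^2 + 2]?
2 x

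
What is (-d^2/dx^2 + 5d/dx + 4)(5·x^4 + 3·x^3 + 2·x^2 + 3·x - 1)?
20 x^{4} + 112 x^{3} - 7 x^{2} + 14 x + 7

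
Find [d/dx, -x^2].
- 2 x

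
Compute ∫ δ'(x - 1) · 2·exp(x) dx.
- 2 e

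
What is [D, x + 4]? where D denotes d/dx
1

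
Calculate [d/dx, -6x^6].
- 36 x^{5}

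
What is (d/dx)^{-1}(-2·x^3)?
- \frac{x^{4}}{2}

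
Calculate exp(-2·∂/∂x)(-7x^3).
- 7 x^{3} + 42 x^{2} - 84 x + 56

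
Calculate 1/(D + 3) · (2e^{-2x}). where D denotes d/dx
2 e^{- 2 x}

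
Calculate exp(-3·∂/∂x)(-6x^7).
- 6 x^{7} + 126 x^{6} - 1134 x^{5} + 5670 x^{4} - 17010 x^{3} + 30618 x^{2} - 30618 x + 13122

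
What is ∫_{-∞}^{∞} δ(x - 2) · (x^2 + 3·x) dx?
10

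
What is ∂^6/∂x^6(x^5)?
0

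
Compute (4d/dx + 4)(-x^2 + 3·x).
- 4 x^{2} + 4 x + 12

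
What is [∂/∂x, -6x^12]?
- 72 x^{11}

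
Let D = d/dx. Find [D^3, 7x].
21D^{2}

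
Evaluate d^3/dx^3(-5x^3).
-30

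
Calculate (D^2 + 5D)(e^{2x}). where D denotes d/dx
14 e^{2 x}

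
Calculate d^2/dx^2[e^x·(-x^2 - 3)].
\left(- x^{2} - 4 x - 5\right) e^{x}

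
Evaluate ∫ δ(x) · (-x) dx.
0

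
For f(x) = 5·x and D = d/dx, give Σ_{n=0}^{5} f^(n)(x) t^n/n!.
5 t + 5 x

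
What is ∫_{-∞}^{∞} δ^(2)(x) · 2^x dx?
\log{\left(2 \right)}^{2}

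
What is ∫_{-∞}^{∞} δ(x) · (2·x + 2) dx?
2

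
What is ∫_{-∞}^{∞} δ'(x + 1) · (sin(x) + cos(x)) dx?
- \sin{\left(1 \right)} - \cos{\left(1 \right)}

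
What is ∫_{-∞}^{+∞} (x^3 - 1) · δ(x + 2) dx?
-9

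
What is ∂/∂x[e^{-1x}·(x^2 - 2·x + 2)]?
\left(- x^{2} + 4 x - 4\right) e^{- x}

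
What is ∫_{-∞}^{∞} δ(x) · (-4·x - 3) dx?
-3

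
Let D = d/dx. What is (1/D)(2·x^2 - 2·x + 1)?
\frac{2 x^{3}}{3} - x^{2} + x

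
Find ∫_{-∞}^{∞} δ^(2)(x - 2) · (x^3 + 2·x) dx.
12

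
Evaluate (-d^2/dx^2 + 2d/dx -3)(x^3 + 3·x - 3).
- 3 x^{3} + 6 x^{2} - 15 x + 15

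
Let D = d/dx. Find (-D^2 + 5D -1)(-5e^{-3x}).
125 e^{- 3 x}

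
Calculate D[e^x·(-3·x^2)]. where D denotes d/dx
3 x \left(- x - 2\right) e^{x}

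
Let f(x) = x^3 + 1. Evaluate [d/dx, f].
3 x^{2}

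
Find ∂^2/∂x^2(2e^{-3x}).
18 e^{- 3 x}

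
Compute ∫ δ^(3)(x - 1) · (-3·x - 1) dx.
0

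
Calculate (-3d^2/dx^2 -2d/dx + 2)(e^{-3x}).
- 19 e^{- 3 x}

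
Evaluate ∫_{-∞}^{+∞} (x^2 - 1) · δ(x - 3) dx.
8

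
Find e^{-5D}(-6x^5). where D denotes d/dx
- 6 x^{5} + 150 x^{4} - 1500 x^{3} + 7500 x^{2} - 18750 x + 18750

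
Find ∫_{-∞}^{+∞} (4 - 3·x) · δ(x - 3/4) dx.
\frac{7}{4}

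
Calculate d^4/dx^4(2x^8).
3360 x^{4}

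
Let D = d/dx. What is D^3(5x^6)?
600 x^{3}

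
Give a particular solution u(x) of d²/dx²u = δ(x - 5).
\frac{|x - 5|}{2}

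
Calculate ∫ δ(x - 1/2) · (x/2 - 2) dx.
- \frac{7}{4}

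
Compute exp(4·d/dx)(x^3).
x^{3} + 12 x^{2} + 48 x + 64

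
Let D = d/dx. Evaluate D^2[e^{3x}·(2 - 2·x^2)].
\left(- 18 x^{2} - 24 x + 14\right) e^{3 x}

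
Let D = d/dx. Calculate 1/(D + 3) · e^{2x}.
\frac{e^{2 x}}{5}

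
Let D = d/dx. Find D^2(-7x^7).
- 294 x^{5}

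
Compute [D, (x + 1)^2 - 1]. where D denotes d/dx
2 x + 2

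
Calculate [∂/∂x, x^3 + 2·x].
3 x^{2} + 2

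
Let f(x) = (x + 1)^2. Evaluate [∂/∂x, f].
2 x + 2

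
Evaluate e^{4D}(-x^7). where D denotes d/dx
- x^{7} - 28 x^{6} - 336 x^{5} - 2240 x^{4} - 8960 x^{3} - 21504 x^{2} - 28672 x - 16384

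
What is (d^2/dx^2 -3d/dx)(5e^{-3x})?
90 e^{- 3 x}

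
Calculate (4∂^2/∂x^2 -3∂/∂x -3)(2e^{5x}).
164 e^{5 x}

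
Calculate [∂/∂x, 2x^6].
12 x^{5}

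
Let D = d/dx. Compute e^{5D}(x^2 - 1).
x^{2} + 10 x + 24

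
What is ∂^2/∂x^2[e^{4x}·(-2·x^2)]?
\left(- 32 x^{2} - 32 x - 4\right) e^{4 x}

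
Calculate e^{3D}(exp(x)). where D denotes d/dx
e^{x + 3}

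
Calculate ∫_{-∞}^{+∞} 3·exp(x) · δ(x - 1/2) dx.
3 e^{\frac{1}{2}}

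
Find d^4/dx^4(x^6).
360 x^{2}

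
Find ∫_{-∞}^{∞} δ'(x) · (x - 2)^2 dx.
4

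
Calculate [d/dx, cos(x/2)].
- \frac{\sin{\left(\frac{x}{2} \right)}}{2}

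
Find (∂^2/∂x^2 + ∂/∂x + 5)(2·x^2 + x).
10 x^{2} + 9 x + 5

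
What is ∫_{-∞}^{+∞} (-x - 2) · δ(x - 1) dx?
-3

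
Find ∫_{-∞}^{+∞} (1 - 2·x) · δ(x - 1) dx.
-1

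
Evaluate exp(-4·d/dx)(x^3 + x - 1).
x^{3} - 12 x^{2} + 49 x - 69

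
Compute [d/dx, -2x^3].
- 6 x^{2}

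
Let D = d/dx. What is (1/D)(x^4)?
\frac{x^{5}}{5}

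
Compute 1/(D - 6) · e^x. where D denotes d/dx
- \frac{e^{x}}{5}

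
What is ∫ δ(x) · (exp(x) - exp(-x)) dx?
0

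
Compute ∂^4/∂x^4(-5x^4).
-120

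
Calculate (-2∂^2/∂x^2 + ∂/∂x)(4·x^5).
20 x^{3} \left(x - 8\right)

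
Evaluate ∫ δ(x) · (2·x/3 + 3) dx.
3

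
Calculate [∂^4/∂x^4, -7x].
-28\frac{d^{3}}{dx^{3}}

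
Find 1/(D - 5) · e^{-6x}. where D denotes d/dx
- \frac{e^{- 6 x}}{11}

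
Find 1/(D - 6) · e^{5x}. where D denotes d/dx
- e^{5 x}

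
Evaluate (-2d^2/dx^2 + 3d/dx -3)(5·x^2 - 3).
- 15 x^{2} + 30 x - 11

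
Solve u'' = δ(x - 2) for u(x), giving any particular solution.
\frac{|x - 2|}{2}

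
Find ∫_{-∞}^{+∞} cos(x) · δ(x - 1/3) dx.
\cos{\left(\frac{1}{3} \right)}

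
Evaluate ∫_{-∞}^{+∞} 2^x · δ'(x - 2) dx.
- \log{\left(16 \right)}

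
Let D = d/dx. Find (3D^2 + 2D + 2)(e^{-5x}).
67 e^{- 5 x}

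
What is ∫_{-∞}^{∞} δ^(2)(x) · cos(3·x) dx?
-9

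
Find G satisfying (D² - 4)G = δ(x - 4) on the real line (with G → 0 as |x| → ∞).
-\frac{e^{-2|x - 4|}}{4}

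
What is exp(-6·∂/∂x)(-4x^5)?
- 4 x^{5} + 120 x^{4} - 1440 x^{3} + 8640 x^{2} - 25920 x + 31104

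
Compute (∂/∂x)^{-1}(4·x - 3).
2 x^{2} - 3 x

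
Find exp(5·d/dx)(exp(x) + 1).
e^{x + 5} + 1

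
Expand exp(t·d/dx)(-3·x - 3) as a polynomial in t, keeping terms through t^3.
- 3 t - 3 x - 3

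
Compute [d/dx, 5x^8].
40 x^{7}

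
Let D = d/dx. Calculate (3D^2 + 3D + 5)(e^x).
11 e^{x}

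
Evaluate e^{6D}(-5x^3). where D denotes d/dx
- 5 x^{3} - 90 x^{2} - 540 x - 1080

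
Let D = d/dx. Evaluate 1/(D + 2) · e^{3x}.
\frac{e^{3 x}}{5}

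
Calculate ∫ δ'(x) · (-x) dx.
1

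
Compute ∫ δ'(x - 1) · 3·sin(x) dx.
- 3 \cos{\left(1 \right)}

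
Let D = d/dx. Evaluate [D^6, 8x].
48D^{5}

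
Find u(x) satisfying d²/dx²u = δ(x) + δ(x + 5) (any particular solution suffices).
\frac{|x|}{2} + \frac{|x + 5|}{2}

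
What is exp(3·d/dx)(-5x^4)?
- 5 x^{4} - 60 x^{3} - 270 x^{2} - 540 x - 405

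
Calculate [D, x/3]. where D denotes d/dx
\frac{1}{3}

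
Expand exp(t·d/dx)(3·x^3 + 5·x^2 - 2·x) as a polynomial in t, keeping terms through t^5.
3 t^{3} + t^{2} \left(9 x + 5\right) + t \left(9 x^{2} + 10 x - 2\right) + 3 x^{3} + 5 x^{2} - 2 x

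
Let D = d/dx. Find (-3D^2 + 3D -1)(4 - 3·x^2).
3 x^{2} - 18 x + 14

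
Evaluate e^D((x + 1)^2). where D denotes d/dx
x^{2} + 4 x + 4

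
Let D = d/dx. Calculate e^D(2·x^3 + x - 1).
2 x^{3} + 6 x^{2} + 7 x + 2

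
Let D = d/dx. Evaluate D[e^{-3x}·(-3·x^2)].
3 x \left(3 x - 2\right) e^{- 3 x}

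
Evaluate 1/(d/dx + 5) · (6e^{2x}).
\frac{6 e^{2 x}}{7}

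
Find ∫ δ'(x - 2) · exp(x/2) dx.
- \frac{e}{2}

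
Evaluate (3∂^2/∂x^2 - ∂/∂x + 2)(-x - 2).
- 2 x - 3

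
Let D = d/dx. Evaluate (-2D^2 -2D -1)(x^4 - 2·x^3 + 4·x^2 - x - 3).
- x^{4} - 6 x^{3} - 16 x^{2} + 9 x - 11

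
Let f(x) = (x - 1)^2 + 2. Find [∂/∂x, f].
2 x - 2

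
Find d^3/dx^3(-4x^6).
- 480 x^{3}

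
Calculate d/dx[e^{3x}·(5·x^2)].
5 x \left(3 x + 2\right) e^{3 x}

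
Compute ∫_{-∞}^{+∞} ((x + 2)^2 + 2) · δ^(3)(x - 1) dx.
0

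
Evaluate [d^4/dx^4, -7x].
-28\frac{d^{3}}{dx^{3}}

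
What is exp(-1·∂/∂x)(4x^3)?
4 x^{3} - 12 x^{2} + 12 x - 4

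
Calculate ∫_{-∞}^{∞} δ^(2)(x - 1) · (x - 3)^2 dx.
2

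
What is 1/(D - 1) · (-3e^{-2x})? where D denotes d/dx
e^{- 2 x}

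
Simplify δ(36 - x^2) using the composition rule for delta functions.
\frac{\delta(x - 6) + \delta(x + 6)}{12}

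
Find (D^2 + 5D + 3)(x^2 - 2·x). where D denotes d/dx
3 x^{2} + 4 x - 8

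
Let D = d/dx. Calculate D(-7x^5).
- 35 x^{4}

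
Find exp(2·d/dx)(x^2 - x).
x^{2} + 3 x + 2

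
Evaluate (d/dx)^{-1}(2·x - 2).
x^{2} - 2 x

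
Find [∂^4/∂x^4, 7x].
28\frac{d^{3}}{dx^{3}}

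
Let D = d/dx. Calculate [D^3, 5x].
15D^{2}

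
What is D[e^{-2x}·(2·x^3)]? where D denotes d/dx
x^{2} \left(6 - 4 x\right) e^{- 2 x}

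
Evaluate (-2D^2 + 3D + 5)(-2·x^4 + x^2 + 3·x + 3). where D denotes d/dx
- 10 x^{4} - 24 x^{3} + 53 x^{2} + 21 x + 20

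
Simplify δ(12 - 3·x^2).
\frac{\delta(x - 2) + \delta(x + 2)}{12}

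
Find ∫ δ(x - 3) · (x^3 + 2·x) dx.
33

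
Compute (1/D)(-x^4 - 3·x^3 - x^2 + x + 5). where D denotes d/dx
- \frac{x^{5}}{5} - \frac{3 x^{4}}{4} - \frac{x^{3}}{3} + \frac{x^{2}}{2} + 5 x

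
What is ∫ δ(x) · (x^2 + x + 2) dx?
2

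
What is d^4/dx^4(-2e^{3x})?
- 162 e^{3 x}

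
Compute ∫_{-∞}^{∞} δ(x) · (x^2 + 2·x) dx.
0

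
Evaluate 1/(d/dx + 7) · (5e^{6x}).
\frac{5 e^{6 x}}{13}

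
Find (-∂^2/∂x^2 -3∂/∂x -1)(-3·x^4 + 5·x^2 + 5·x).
3 x^{4} + 36 x^{3} + 31 x^{2} - 35 x - 25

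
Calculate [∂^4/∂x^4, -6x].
-24\frac{d^{3}}{dx^{3}}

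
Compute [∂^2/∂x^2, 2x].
4\frac{d}{dx}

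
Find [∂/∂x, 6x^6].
36 x^{5}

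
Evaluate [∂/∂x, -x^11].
- 11 x^{10}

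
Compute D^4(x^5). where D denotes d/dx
120 x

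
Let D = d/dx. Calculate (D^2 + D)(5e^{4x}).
100 e^{4 x}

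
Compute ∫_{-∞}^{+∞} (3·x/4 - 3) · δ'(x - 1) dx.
- \frac{3}{4}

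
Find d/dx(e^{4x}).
4 e^{4 x}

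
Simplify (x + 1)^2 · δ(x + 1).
0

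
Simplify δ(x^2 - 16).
\frac{\delta(x + 4) + \delta(x - 4)}{8}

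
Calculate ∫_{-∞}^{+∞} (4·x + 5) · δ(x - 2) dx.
13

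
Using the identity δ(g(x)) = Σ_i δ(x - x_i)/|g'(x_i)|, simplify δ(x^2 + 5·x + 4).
\frac{\delta(x + 4) + \delta(x + 1)}{3}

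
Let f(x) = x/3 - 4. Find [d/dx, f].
\frac{1}{3}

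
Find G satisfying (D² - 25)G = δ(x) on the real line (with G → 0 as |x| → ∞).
-\frac{e^{-5|x|}}{10}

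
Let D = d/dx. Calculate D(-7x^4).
- 28 x^{3}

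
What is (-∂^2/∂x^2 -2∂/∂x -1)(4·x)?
- 4 x - 8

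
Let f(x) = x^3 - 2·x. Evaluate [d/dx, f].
3 x^{2} - 2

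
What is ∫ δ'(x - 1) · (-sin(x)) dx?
\cos{\left(1 \right)}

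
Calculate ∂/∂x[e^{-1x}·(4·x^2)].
4 x \left(2 - x\right) e^{- x}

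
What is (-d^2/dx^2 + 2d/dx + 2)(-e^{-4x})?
22 e^{- 4 x}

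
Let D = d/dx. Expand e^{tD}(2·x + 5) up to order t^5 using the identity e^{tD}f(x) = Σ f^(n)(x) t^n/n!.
2 t + 2 x + 5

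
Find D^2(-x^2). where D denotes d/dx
-2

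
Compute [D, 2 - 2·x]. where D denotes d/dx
-2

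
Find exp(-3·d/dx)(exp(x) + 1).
e^{x - 3} + 1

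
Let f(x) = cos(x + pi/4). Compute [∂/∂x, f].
- \sin{\left(x + \frac{\pi}{4} \right)}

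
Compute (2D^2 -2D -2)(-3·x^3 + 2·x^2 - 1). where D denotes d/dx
6 x^{3} + 14 x^{2} - 44 x + 10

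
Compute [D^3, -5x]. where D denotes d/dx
-15D^{2}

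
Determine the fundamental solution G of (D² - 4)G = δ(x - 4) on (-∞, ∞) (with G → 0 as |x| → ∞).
-\frac{e^{-2|x - 4|}}{4}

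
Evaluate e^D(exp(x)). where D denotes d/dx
e^{x + 1}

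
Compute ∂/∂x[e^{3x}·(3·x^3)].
9 x^{2} \left(x + 1\right) e^{3 x}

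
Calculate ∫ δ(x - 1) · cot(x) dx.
\cot{\left(1 \right)}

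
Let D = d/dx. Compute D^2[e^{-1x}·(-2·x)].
2 \left(2 - x\right) e^{- x}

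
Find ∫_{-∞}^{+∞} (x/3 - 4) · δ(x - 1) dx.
- \frac{11}{3}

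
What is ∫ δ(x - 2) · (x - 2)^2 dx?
0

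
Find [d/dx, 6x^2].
12 x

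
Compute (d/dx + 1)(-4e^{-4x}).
12 e^{- 4 x}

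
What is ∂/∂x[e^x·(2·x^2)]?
2 x \left(x + 2\right) e^{x}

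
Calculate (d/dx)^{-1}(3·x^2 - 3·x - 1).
x^{3} - \frac{3 x^{2}}{2} - x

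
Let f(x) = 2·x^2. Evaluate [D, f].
4 x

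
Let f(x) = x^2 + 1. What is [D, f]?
2 x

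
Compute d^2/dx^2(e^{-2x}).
4 e^{- 2 x}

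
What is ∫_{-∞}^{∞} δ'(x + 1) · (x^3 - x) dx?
-2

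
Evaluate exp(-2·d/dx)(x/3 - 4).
\frac{x}{3} - \frac{14}{3}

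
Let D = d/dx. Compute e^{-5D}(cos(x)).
\cos{\left(x - 5 \right)}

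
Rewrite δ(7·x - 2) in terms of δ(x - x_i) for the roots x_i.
\frac{\delta(x - 2/7)}{7}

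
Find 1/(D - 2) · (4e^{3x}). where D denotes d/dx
4 e^{3 x}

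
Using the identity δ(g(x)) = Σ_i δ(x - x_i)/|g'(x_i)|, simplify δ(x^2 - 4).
\frac{\delta(x - 2) + \delta(x + 2)}{4}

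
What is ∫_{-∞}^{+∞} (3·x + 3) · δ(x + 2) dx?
-3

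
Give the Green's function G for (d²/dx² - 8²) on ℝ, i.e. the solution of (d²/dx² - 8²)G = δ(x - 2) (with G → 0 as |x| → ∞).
-\frac{e^{-8|x - 2|}}{16}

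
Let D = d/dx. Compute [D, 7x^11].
77 x^{10}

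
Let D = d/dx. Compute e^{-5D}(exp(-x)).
e^{5 - x}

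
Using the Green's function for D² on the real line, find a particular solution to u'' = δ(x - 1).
\frac{|x - 1|}{2}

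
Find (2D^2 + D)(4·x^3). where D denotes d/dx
12 x \left(x + 4\right)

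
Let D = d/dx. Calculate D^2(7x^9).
504 x^{7}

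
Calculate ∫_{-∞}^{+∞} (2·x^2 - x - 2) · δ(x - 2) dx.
4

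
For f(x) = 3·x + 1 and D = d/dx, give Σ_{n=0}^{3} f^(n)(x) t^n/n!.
3 t + 3 x + 1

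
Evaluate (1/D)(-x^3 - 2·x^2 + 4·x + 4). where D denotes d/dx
- \frac{x^{4}}{4} - \frac{2 x^{3}}{3} + 2 x^{2} + 4 x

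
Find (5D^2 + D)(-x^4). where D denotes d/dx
4 x^{2} \left(- x - 15\right)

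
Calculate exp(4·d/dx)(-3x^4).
- 3 x^{4} - 48 x^{3} - 288 x^{2} - 768 x - 768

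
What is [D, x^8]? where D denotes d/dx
8 x^{7}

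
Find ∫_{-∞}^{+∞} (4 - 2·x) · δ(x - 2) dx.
0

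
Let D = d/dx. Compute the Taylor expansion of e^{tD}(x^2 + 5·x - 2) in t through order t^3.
t^{2} + t \left(2 x + 5\right) + x^{2} + 5 x - 2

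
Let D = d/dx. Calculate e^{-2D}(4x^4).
4 x^{4} - 32 x^{3} + 96 x^{2} - 128 x + 64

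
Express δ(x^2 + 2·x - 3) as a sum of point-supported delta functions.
\frac{\delta(x - 1) + \delta(x + 3)}{4}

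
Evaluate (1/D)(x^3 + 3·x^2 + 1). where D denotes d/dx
\frac{x^{4}}{4} + x^{3} + x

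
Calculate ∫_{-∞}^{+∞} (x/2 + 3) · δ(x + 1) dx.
\frac{5}{2}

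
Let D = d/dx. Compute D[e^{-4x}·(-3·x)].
3 \left(4 x - 1\right) e^{- 4 x}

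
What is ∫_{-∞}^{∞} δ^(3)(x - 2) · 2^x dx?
- 4 \log{\left(2 \right)}^{3}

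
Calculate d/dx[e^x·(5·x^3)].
5 x^{2} \left(x + 3\right) e^{x}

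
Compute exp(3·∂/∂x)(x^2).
x^{2} + 6 x + 9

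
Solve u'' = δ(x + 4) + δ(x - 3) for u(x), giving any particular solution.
\frac{|x + 4|}{2} + \frac{|x - 3|}{2}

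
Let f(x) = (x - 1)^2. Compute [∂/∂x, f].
2 x - 2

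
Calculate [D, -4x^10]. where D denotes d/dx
- 40 x^{9}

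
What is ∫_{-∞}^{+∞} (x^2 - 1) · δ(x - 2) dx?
3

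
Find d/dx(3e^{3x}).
9 e^{3 x}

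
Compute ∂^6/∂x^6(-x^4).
0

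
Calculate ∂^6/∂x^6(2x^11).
665280 x^{5}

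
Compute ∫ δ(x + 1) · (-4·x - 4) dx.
0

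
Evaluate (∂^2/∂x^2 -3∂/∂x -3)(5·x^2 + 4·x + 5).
- 15 x^{2} - 42 x - 17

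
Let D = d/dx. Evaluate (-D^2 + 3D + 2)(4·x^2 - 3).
8 x^{2} + 24 x - 14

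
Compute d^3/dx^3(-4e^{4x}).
- 256 e^{4 x}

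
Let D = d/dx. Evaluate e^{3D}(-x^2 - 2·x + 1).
- x^{2} - 8 x - 14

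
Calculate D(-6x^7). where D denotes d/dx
- 42 x^{6}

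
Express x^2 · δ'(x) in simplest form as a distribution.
0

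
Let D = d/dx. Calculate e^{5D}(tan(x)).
\tan{\left(x + 5 \right)}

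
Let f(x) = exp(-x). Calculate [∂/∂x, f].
- e^{- x}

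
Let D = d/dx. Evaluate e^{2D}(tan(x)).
\tan{\left(x + 2 \right)}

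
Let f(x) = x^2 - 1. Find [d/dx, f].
2 x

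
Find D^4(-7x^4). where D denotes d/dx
-168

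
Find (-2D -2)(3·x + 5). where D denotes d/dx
- 6 x - 16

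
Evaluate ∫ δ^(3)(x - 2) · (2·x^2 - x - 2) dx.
0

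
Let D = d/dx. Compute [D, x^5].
5 x^{4}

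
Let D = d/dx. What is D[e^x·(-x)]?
\left(- x - 1\right) e^{x}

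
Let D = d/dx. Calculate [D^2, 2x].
4D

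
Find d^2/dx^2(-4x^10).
- 360 x^{8}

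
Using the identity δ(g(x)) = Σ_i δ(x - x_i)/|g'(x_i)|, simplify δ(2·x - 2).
\frac{\delta(x - 1)}{2}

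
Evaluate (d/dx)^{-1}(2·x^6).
\frac{2 x^{7}}{7}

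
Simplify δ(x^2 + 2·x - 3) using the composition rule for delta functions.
\frac{\delta(x + 3) + \delta(x - 1)}{4}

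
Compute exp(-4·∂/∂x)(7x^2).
7 x^{2} - 56 x + 112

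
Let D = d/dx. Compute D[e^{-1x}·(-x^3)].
x^{2} \left(x - 3\right) e^{- x}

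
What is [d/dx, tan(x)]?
\frac{1}{\cos^{2}{\left(x \right)}}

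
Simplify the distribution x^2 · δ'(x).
0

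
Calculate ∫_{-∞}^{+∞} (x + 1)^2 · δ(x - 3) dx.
16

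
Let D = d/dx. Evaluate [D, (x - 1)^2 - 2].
2 x - 2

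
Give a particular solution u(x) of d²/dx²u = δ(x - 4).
\frac{|x - 4|}{2}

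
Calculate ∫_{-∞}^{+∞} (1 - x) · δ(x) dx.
1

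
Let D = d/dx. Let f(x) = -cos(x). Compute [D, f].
\sin{\left(x \right)}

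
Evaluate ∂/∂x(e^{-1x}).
- e^{- x}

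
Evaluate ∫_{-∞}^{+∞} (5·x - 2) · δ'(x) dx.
-5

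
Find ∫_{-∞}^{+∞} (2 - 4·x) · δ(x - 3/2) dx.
-4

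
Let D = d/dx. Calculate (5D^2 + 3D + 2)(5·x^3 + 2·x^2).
10 x^{3} + 49 x^{2} + 162 x + 20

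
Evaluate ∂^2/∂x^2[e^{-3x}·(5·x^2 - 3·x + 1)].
\left(45 x^{2} - 87 x + 37\right) e^{- 3 x}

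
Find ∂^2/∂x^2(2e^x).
2 e^{x}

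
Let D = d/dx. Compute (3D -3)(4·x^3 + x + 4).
- 12 x^{3} + 36 x^{2} - 3 x - 9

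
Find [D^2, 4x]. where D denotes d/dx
8D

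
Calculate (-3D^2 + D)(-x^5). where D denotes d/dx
5 x^{3} \left(12 - x\right)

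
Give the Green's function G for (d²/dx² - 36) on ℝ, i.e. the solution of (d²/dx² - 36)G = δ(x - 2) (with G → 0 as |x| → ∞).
-\frac{e^{-6|x - 2|}}{12}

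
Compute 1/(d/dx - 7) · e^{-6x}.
- \frac{e^{- 6 x}}{13}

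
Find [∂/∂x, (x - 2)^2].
2 x - 4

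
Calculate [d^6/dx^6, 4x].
24\frac{d^{5}}{dx^{5}}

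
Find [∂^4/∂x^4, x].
4\frac{d^{3}}{dx^{3}}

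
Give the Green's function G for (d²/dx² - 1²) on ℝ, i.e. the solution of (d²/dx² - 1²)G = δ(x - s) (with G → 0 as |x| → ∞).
-\frac{e^{-|x-s|}}{2}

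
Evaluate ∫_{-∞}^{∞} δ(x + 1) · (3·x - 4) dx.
-7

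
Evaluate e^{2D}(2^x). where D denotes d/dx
2^{x + 2}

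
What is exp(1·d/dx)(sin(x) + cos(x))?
\sqrt{2} \sin{\left(x + \frac{\pi}{4} + 1 \right)}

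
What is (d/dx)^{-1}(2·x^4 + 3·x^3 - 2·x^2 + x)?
\frac{2 x^{5}}{5} + \frac{3 x^{4}}{4} - \frac{2 x^{3}}{3} + \frac{x^{2}}{2}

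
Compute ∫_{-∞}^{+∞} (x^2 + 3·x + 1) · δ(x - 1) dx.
5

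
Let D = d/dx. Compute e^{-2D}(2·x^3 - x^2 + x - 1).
2 x^{3} - 13 x^{2} + 29 x - 23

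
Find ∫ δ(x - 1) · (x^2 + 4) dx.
5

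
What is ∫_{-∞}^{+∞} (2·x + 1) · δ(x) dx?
1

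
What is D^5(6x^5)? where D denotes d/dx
720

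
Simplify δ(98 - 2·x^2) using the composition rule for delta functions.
\frac{\delta(x - 7) + \delta(x + 7)}{28}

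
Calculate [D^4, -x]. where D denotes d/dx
-4D^{3}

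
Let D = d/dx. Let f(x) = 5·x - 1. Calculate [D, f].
5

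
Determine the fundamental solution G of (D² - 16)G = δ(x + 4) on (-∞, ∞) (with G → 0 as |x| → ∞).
-\frac{e^{-4|x + 4|}}{8}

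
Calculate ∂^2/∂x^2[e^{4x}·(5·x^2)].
\left(80 x^{2} + 80 x + 10\right) e^{4 x}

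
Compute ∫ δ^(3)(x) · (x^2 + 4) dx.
0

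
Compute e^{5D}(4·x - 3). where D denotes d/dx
4 x + 17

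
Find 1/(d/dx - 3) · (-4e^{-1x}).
e^{- x}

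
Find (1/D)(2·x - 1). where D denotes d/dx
x^{2} - x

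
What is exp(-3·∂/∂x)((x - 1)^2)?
x^{2} - 8 x + 16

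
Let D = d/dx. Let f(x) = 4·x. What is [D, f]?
4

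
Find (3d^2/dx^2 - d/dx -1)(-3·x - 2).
3 x + 5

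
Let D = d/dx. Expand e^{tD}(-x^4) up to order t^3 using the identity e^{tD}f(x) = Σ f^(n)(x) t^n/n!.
x \left(- 4 t^{3} - 6 t^{2} x - 4 t x^{2} - x^{3}\right)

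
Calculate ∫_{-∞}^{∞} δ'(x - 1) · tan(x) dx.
- \tan^{2}{\left(1 \right)} - 1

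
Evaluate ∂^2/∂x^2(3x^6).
90 x^{4}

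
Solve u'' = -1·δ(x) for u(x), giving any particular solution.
-\frac{|x|}{2}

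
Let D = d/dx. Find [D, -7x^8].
- 56 x^{7}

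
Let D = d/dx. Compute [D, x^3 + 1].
3 x^{2}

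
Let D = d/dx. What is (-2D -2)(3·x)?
- 6 x - 6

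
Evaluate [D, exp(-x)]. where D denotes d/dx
- e^{- x}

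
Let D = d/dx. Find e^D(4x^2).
4 x^{2} + 8 x + 4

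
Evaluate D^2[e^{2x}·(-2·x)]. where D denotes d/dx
8 \left(- x - 1\right) e^{2 x}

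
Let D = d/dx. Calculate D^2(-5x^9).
- 360 x^{7}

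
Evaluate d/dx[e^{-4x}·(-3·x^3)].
x^{2} \left(12 x - 9\right) e^{- 4 x}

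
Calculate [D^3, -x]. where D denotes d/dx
-3D^{2}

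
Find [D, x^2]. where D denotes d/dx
2 x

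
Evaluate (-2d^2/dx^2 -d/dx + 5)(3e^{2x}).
- 15 e^{2 x}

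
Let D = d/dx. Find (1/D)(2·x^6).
\frac{2 x^{7}}{7}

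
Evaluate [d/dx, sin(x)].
\cos{\left(x \right)}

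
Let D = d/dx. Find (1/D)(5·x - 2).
\frac{5 x^{2}}{2} - 2 x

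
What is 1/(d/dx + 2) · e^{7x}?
\frac{e^{7 x}}{9}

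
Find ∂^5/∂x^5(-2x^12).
- 190080 x^{7}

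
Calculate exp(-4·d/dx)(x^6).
x^{6} - 24 x^{5} + 240 x^{4} - 1280 x^{3} + 3840 x^{2} - 6144 x + 4096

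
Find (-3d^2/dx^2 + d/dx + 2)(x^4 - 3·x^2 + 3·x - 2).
2 x^{4} + 4 x^{3} - 42 x^{2} + 17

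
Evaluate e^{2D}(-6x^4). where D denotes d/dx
- 6 x^{4} - 48 x^{3} - 144 x^{2} - 192 x - 96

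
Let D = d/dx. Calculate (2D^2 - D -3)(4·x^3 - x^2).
- 12 x^{3} - 9 x^{2} + 50 x - 4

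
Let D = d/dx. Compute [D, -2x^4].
- 8 x^{3}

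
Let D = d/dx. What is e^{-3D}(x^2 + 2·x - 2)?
x^{2} - 4 x + 1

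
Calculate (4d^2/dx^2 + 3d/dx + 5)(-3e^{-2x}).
- 45 e^{- 2 x}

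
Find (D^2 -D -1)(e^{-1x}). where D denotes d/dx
e^{- x}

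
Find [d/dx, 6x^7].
42 x^{6}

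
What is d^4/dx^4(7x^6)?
2520 x^{2}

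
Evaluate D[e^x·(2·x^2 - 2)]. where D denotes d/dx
2 \left(x^{2} + 2 x - 1\right) e^{x}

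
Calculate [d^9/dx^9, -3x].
-27\frac{d^{8}}{dx^{8}}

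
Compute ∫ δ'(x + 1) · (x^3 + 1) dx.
-3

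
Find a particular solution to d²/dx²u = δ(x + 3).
\frac{|x + 3|}{2}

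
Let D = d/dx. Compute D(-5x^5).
- 25 x^{4}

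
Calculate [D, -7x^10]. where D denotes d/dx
- 70 x^{9}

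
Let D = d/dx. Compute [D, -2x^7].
- 14 x^{6}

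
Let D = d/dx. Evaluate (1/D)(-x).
- \frac{x^{2}}{2}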